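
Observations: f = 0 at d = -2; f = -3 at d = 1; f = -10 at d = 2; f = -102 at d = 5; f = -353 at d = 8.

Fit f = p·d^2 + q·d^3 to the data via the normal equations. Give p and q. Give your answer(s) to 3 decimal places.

p = -1.554, q = -0.496

Forming MᵀM = [[4754, 35894]; [35894, 277898]] and Mᵀf = [-25185, -193569]ᵀ gives MᵀM·[p, q]ᵀ = Mᵀf.
Δ = 4754·277898 − 35894² = 32747856.
p = ((-25185)·277898 − 35894·(-193569))/32747856 = -4241287/2728988; q = (4754·(-193569) − 35894·(-25185))/32747856 = -1353053/2728988.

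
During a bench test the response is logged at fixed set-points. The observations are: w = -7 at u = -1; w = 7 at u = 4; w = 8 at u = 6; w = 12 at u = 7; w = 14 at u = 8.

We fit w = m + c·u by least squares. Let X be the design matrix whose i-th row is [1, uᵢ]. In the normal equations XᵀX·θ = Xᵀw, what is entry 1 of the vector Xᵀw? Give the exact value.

34

Entry 1 ↔ basis 1, so (Xᵀw)_{1} = Σᵢ wᵢ = (1)·(-7) + (1)·(7) + (1)·(8) + (1)·(12) + (1)·(14) = 34.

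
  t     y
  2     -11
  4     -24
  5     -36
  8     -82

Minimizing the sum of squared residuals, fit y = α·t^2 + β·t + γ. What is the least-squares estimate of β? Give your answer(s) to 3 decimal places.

β = 0.460

Forming XᵀX = [[4993, 709, 109]; [709, 109, 19]; [109, 19, 4]] and Xᵀy = [-6576, -954, -153]ᵀ gives XᵀX·[α, β, γ]ᵀ = Xᵀy.
Inverting the 3×3 Gram matrix, [α, β, γ]ᵀ = [-37/30, 23/50, -512/75]ᵀ.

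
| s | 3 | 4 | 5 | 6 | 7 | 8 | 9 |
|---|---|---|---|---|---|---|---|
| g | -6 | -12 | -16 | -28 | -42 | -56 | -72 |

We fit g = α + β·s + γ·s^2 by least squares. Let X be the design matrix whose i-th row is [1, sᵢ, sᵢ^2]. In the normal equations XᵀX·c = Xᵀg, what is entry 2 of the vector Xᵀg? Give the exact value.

-1704

Entry 2 ↔ basis s, so (Xᵀg)_{2} = Σᵢ (s)·gᵢ = (3)·(-6) + (4)·(-12) + (5)·(-16) + (6)·(-28) + (7)·(-42) + (8)·(-56) + (9)·(-72) = -1704.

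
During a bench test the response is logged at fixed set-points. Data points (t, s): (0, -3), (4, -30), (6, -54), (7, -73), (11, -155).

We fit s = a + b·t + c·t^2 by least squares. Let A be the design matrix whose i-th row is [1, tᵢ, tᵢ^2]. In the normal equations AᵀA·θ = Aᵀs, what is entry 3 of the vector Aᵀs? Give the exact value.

-24756

Entry 3 ↔ basis t^2, so (Aᵀs)_{3} = Σᵢ (t^2)·sᵢ = (0)·(-3) + (16)·(-30) + (36)·(-54) + (49)·(-73) + (121)·(-155) = -24756.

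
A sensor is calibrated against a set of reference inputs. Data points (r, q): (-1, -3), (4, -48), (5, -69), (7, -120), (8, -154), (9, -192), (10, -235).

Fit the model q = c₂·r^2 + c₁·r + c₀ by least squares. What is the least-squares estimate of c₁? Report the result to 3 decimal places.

c₁ = -2.589

Forming MᵀM = [[23940, 2772, 336]; [2772, 336, 42]; [336, 42, 7]] and Mᵀq = [-57284, -6684, -821]ᵀ gives MᵀM·[c₂, c₁, c₀]ᵀ = Mᵀq.
Row-reducing yields c₂ = -1027/504, c₁ = -145/56, c₀ = -331/84.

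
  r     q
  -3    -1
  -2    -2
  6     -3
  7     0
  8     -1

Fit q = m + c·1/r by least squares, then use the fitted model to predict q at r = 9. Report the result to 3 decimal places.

q̂ = -1.327

Normal-equation sums: Σ1 = 5, Σ1/r = -67/168, Σ1/r·1/r = 11993/28224.
And Σq = -7, Σ1/r·q = 17/24.
det = 5·(11993/28224) − (-67/168)² = 1541/784.
m = ((-7)·(11993/28224) − (-67/168)·(17/24))/(1541/784) = -63/46; c = (5·(17/24) − (-67/168)·(-7))/(1541/784) = 588/1541.
At r = 9: q̂ = (-63/46)·(1) + (588/1541)·(1/9) = -12271/9246.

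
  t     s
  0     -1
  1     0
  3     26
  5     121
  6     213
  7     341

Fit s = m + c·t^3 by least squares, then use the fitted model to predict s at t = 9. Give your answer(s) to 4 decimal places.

Entries of XᵀX: Σ1 = 6, Σt^3 = 712, Σt^3·t^3 = 180660.
For Xᵀs: Σs = 700, Σt^3·s = 178798.
Δ = 6·180660 − 712² = 577016.
m = (700·180660 − 712·178798)/577016 = -105272/72127; c = (6·178798 − 712·700)/577016 = 143597/144254.
At t = 9: ŝ = (-105272/72127)·(1) + (143597/144254)·(729) = 104471669/144254.

ŝ = 724.2203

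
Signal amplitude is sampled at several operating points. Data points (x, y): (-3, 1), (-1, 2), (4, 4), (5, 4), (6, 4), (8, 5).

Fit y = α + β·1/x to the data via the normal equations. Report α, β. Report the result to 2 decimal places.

α = 3.56, β = 2.28

Compute the Gram sums: Σ1 = 6, Σ1/x = -71/120, Σ1/x·1/x = 18101/14400.
Moment sums: Σy = 20, Σ1/x·y = 91/120.
So AᵀA·[α, β]ᵀ = Aᵀy: [[6, -71/120]; [-71/120, 18101/14400]]·[α, β]ᵀ = [20, 91/120]ᵀ.
Eliminating β: (18101/14400)·(row 1) − (-71/120)·(row 2) gives (20713/2880)·α = (18101/14400)·20 − (-71/120)·(91/120) = 122827/4800, so α = 368481/103565.
Then β = ((91/120) − (-71/120)·(368481/103565))/(18101/14400) = 47184/20713.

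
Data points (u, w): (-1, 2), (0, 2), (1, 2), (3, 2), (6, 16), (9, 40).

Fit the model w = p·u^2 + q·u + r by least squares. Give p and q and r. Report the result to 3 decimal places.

p = 0.609, q = -1.193, r = 1.247

With design matrix M, MᵀM = [[7940, 972, 128]; [972, 128, 18]; [128, 18, 6]] and Mᵀw = [3838, 462, 64]ᵀ.
Row-reducing yields p = 18163/29810, q = -17778/14905, r = 18582/14905.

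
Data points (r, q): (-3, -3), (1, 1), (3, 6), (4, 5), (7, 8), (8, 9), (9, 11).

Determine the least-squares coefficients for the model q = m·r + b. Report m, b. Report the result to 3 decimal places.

Entries of XᵀX: Σr·r = 229, Σr = 29, Σ1 = 7.
For Xᵀq: Σr·q = 275, Σq = 37.
Normal equations: [[229, 29]; [29, 7]]·[m, b]ᵀ = [275, 37]ᵀ.
Eliminating b: 7·(row 1) − 29·(row 2) gives 762·m = 7·275 − 29·37 = 852, so m = 142/127.
Then b = (37 − 29·(142/127))/7 = 83/127.

m = 1.118, b = 0.654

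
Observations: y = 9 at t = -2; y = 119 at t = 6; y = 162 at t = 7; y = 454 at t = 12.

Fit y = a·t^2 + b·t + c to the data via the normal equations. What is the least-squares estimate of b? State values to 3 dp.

b = 1.955

Sums needed: Σt^2·t^2 = 24449, Σt^2·t = 2279, Σt^2 = 233, Σt·t = 233, Σt = 23, Σ1 = 4.
Right-hand side: Σt^2·y = 77634, Σt·y = 7278, Σy = 744.
AᵀA·[a, b, c]ᵀ = Aᵀy becomes [[24449, 2279, 233]; [2279, 233, 23]; [233, 23, 4]]·[a, b, c]ᵀ = [77634, 7278, 744]ᵀ.
Row-reducing yields a = 8174/2739, b = 69622/35607, c = 10938/11869.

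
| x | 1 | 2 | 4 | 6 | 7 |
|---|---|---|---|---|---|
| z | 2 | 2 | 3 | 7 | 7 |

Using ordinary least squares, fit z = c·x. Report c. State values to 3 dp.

c = 1.028

Normal-equation sums: Σx·x = 106.
And Σx·z = 109.
So MᵀM·[c]ᵀ = Mᵀz: [[106]]·[c]ᵀ = [109]ᵀ.
Hence c = 109 / 106 ≈ 1.0283.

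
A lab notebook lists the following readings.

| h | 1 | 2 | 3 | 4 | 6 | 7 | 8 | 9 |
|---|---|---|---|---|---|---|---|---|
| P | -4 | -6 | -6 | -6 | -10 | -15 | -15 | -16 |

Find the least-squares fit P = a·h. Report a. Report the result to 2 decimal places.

a = -1.87

Forming MᵀM = [[260]] and MᵀP = [-487]ᵀ gives MᵀM·[a]ᵀ = MᵀP.
Hence a = -487 / 260 ≈ -1.87308.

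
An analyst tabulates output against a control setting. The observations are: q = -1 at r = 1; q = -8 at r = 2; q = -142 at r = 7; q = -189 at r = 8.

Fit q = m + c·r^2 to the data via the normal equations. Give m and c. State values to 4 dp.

m = 3.0915, c = -2.9862

With design matrix M, MᵀM = [[4, 118]; [118, 6514]] and Mᵀq = [-340, -19087]ᵀ.
det = 4·6514 − 118² = 12132.
m = ((-340)·6514 − 118·(-19087))/12132 = 6251/2022; c = (4·(-19087) − 118·(-340))/12132 = -3019/1011.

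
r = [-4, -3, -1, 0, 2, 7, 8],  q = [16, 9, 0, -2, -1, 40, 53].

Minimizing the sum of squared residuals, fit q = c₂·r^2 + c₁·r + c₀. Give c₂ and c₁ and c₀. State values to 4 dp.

Compute the Gram sums: Σr^2·r^2 = 6851, Σr^2·r = 771, Σr^2 = 143, Σr·r = 143, Σr = 9, Σ1 = 7.
And Σr^2·q = 5685, Σr·q = 611, Σq = 115.
So AᵀA·[c₂, c₁, c₀]ᵀ = Aᵀq: [[6851, 771, 143]; [771, 143, 9]; [143, 9, 7]]·[c₂, c₁, c₀]ᵀ = [5685, 611, 115]ᵀ.
Solving the 3×3 system (Gaussian elimination) gives c₂ = 58267/60109, c₁ = -242413/300545, c₀ = -100337/42935.

c₂ = 0.9694, c₁ = -0.8066, c₀ = -2.3370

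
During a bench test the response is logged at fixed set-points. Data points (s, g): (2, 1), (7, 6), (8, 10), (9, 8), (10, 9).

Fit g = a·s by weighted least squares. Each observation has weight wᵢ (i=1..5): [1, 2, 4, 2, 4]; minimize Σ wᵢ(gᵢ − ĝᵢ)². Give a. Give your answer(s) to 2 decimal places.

Forming MᵀWM = [[920]] and MᵀWg = [910]ᵀ gives MᵀWM·[a]ᵀ = MᵀWg.
a = 910/920 = 0.98913.

a = 0.99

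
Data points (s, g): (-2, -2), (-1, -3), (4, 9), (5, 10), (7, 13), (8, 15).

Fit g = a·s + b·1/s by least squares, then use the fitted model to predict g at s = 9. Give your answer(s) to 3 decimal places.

The normal system MᵀM·[a, b]ᵀ = Mᵀg is [[159, 6]; [6, 108861/78400]]·[a, b]ᵀ = [304, 671/56]ᵀ.
Δ = 159·(108861/78400) − 6² = 14486499/78400.
a = (304·(108861/78400) − 6·(671/56))/(14486499/78400) = 3050816/1609611; b = (159·(671/56) − 6·304)/(14486499/78400) = 707000/1609611.
At s = 9: ĝ = (3050816/1609611)·(9) + (707000/1609611)·(1/9) = 247823096/14486499.

ĝ = 17.107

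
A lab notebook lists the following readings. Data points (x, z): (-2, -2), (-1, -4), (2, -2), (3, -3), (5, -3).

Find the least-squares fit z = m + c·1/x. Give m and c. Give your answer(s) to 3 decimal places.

Entries of AᵀA: Σ1 = 5, Σ1/x = -7/15, Σ1/x·1/x = 743/450.
For Aᵀz: Σz = -14, Σ1/x·z = 12/5.
Δ = 5·(743/450) − (-7/15)² = 3617/450.
m = ((-14)·(743/450) − (-7/15)·(12/5))/(3617/450) = -9898/3617; c = (5·(12/5) − (-7/15)·(-14))/(3617/450) = 2460/3617.

m = -2.737, c = 0.680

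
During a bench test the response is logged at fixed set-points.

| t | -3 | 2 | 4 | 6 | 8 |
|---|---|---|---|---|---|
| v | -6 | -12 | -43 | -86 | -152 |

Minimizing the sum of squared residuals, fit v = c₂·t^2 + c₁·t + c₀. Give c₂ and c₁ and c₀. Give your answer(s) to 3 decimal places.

c₂ = -2.013, c₁ = -3.092, c₀ = 2.657

Entries of XᵀX: Σt^2·t^2 = 5745, Σt^2·t = 773, Σt^2 = 129, Σt·t = 129, Σt = 17, Σ1 = 5.
Moment sums: Σt^2·v = -13614, Σt·v = -1910, Σv = -299.
XᵀX·[c₂, c₁, c₀]ᵀ = Xᵀv becomes [[5745, 773, 129]; [773, 129, 17]; [129, 17, 5]]·[c₂, c₁, c₀]ᵀ = [-13614, -1910, -299]ᵀ.
Inverting the 3×3 Gram matrix, [c₂, c₁, c₀]ᵀ = [-151641/75316, -12255/3964, 100057/37658]ᵀ.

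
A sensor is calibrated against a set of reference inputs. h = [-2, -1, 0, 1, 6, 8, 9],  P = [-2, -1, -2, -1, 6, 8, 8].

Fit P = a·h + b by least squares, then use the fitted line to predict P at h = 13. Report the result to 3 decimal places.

Compute the Gram sums: Σh·h = 187, Σh = 21, Σ1 = 7.
And Σh·P = 176, ΣP = 16.
Normal equations: [[187, 21]; [21, 7]]·[a, b]ᵀ = [176, 16]ᵀ.
Eliminating b: 7·(row 1) − 21·(row 2) gives 868·a = 7·176 − 21·16 = 896, so a = 32/31.
Then b = (16 − 21·(32/31))/7 = -176/217.
At h = 13: P̂ = (32/31)·(13) + (-176/217)·(1) = 2736/217.

P̂ = 12.608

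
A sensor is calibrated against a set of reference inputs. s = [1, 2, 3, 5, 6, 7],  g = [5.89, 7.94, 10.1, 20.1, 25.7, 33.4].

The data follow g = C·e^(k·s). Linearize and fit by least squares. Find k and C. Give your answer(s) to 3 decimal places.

With ln gᵢ as the transformed response and sᵢ as the regressor:
Sums: Σs = 24.0000, Σ(s)² = 124.0000, Σln g = 15.9135, Σs·ln g = 71.8971.
Normal system: [[124.0000, 24.0000]; [24.0000, 6]]·[k, ln C]ᵀ = [71.8971, 15.9135]ᵀ.
Solving (det = 168.0000): k = 0.29440, ln C = 1.47464, so C = exp(1.47464) = 4.36946.

k = 0.294, C = 4.369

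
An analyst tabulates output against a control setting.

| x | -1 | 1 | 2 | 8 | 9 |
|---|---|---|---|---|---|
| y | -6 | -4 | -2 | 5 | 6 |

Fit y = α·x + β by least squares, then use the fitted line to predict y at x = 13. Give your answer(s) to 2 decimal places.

ŷ = 10.98

Entries of MᵀM: Σx·x = 151, Σx = 19, Σ1 = 5.
Moment sums: Σx·y = 92, Σy = -1.
Normal equations: [[151, 19]; [19, 5]]·[α, β]ᵀ = [92, -1]ᵀ.
det = 151·5 − 19² = 394.
α = (92·5 − 19·(-1))/394 = 479/394; β = (151·(-1) − 19·92)/394 = -1899/394.
At x = 13: ŷ = (479/394)·(13) + (-1899/394)·(1) = 2164/197.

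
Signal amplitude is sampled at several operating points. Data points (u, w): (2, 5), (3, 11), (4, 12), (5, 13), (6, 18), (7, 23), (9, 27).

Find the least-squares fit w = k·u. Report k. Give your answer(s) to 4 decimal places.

MᵀM·[k]ᵀ = Mᵀw reads: 220·k = 668.
Hence k = 668 / 220 ≈ 3.03636.

k = 3.0364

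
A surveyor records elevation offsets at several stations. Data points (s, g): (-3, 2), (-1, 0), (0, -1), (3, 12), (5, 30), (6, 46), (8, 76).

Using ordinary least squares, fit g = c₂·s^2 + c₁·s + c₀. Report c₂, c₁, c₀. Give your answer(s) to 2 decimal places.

Normal-equation sums: Σs^2·s^2 = 6180, Σs^2·s = 852, Σs^2 = 144, Σs·s = 144, Σs = 18, Σ1 = 7.
And Σs^2·g = 7396, Σs·g = 1064, Σg = 165.
Normal equations: [[6180, 852, 144]; [852, 144, 18]; [144, 18, 7]]·[c₂, c₁, c₀]ᵀ = [7396, 1064, 165]ᵀ.
Row-reducing yields c₂ = 24169/24024, c₁ = 38131/24024, c₀ = -4827/4004.

c₂ = 1.01, c₁ = 1.59, c₀ = -1.21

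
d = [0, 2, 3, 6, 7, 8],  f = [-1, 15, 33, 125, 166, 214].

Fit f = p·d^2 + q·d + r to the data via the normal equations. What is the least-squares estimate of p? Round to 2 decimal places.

p = 3.07

Compute the Gram sums: Σd^2·d^2 = 7890, Σd^2·d = 1106, Σd^2 = 162, Σd·d = 162, Σd = 26, Σ1 = 6.
For Aᵀf: Σd^2·f = 26687, Σd·f = 3753, Σf = 552.
Normal equations: [[7890, 1106, 162]; [1106, 162, 26]; [162, 26, 6]]·[p, q, r]ᵀ = [26687, 3753, 552]ᵀ.
Row-reducing yields p = 5897/1920, q = 1559/640, r = -1423/960.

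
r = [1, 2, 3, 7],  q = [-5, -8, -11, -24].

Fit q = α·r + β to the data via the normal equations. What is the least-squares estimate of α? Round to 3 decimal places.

α = -3.181

AᵀA·[α, β]ᵀ = Aᵀq reads: 63·α + 13·β = -222;  13·α + 4·β = -48.
(Σr·r = 63, Σr = 13, Σ1 = 4, Σr·q = -222, Σq = -48.)
Determinant 63·4 − 13² = 83.
α = ((-222)·4 − 13·(-48))/83 = -264/83; β = (63·(-48) − 13·(-222))/83 = -138/83.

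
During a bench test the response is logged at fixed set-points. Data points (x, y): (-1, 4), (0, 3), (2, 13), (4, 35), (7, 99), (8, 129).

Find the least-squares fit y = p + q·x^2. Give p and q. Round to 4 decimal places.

The normal system AᵀA·[p, q]ᵀ = Aᵀy is [[6, 134]; [134, 6770]]·[p, q]ᵀ = [283, 13723]ᵀ.
Eliminating q: 6770·(row 1) − 134·(row 2) gives 22664·p = 6770·283 − 134·13723 = 77028, so p = 19257/5666.
Then q = (13723 − 134·(19257/5666))/6770 = 5552/2833.

p = 3.3987, q = 1.9598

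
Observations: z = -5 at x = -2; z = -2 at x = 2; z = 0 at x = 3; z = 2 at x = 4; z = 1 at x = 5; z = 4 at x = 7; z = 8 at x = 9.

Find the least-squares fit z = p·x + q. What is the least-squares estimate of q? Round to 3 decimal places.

q = -3.436

Normal-equation sums: Σx·x = 188, Σx = 28, Σ1 = 7.
And Σx·z = 119, Σz = 8.
MᵀM·[p, q]ᵀ = Mᵀz becomes [[188, 28]; [28, 7]]·[p, q]ᵀ = [119, 8]ᵀ.
Eliminating q: 7·(row 1) − 28·(row 2) gives 532·p = 7·119 − 28·8 = 609, so p = 87/76.
Then q = (8 − 28·(87/76))/7 = -457/133.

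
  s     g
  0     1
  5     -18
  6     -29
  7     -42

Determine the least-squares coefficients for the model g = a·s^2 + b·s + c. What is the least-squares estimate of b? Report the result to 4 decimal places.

The normal system MᵀM·[a, b, c]ᵀ = Mᵀg is [[4322, 684, 110]; [684, 110, 18]; [110, 18, 4]]·[a, b, c]ᵀ = [-3552, -558, -88]ᵀ.
Solving the 3×3 system (Gaussian elimination) gives a = -1105/946, b = 1917/946, c = 949/946.

b = 2.0264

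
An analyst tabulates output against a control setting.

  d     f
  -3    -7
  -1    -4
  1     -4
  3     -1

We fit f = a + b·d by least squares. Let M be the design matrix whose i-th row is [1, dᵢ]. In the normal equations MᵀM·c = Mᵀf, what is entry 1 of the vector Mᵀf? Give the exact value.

-16

Entry 1 ↔ basis 1, so (Mᵀf)_{1} = Σᵢ fᵢ = (1)·(-7) + (1)·(-4) + (1)·(-4) + (1)·(-1) = -16.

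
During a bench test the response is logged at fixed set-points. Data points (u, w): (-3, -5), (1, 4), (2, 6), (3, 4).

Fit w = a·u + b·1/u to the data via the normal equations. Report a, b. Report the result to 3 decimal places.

a = 1.305, b = 3.247

Normal-equation sums: Σu·u = 23, Σu·1/u = 4, Σ1/u·1/u = 53/36.
Moment sums: Σu·w = 43, Σ1/u·w = 10.
Normal equations: [[23, 4]; [4, 53/36]]·[a, b]ᵀ = [43, 10]ᵀ.
Δ = 23·(53/36) − 4² = 643/36.
a = (43·(53/36) − 4·10)/(643/36) = 839/643; b = (23·10 − 4·43)/(643/36) = 2088/643.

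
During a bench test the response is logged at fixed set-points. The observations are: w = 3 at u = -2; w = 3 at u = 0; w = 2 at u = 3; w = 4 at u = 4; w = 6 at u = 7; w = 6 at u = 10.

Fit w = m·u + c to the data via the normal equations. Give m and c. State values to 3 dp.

m = 0.308, c = 2.870

With design matrix M, MᵀM = [[178, 22]; [22, 6]] and Mᵀw = [118, 24]ᵀ.
Eliminating c: 6·(row 1) − 22·(row 2) gives 584·m = 6·118 − 22·24 = 180, so m = 45/146.
Then c = (24 − 22·(45/146))/6 = 419/146.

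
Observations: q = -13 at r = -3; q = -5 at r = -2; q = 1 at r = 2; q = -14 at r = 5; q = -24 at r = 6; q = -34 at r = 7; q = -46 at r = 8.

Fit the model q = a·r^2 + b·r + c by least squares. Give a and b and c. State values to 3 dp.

a = -0.958, b = 1.674, c = 1.352

Compute the Gram sums: Σr^2·r^2 = 8531, Σr^2·r = 1169, Σr^2 = 191, Σr·r = 191, Σr = 23, Σ1 = 7.
Moment sums: Σr^2·q = -5957, Σr·q = -769, Σq = -135.
AᵀA·[a, b, c]ᵀ = Aᵀq becomes [[8531, 1169, 191]; [1169, 191, 23]; [191, 23, 7]]·[a, b, c]ᵀ = [-5957, -769, -135]ᵀ.
Solving the 3×3 system (Gaussian elimination) gives a = -150889/157521, b = 263659/157521, c = 5459/4039.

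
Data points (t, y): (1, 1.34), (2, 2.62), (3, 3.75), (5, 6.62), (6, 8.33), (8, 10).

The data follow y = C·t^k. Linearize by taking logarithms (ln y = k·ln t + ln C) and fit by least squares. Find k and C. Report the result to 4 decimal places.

Taking logs, ln y = k·ln t + ln C, so regress ln y on ln t.
XᵀX = [[11.8122, 7.2724]; [7.2724, 6]], rhs = [13.7481, 8.8901]ᵀ  (here Σln t = 7.2724, Σ(ln t)² = 11.8122, Σln y = 8.8901, Σln t·ln y = 13.7481).
Slope k = (n·Σln t·ln y − Σln t·Σln y)/(n·Σ(ln t)² − (Σln t)²) = (6·13.7481 − 7.2724·8.8901)/17.9853 = 0.99169; ln C = (Σln y − k·Σln t)/n = 0.27969, so C = exp(0.27969) = 1.32272.

k = 0.9917, C = 1.3227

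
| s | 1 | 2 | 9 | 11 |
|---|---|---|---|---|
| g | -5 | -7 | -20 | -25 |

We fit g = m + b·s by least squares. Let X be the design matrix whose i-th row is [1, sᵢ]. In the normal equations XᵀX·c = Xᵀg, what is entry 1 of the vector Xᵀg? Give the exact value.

-57

Entry 1 ↔ basis 1, so (Xᵀg)_{1} = Σᵢ gᵢ = (1)·(-5) + (1)·(-7) + (1)·(-20) + (1)·(-25) = -57.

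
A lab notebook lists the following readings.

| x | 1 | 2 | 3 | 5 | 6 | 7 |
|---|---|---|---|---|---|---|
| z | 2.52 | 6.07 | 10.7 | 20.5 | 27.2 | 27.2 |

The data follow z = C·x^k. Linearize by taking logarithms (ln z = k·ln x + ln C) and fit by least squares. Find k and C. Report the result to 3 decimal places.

k = 1.274, C = 2.557

Let Y = ln z. Fitting Y = k·ln x + ln C by least squares:
Σln x = 7.1389, Σ(ln x)² = 11.2747, Σln z = 14.7247, Σln x·ln z = 21.0615.
Normal system: [[11.2747, 7.1389]; [7.1389, 6]]·[k, ln C]ᵀ = [21.0615, 14.7247]ᵀ.
Slope k = (n·Σln x·ln z − Σln x·Σln z)/(n·Σ(ln x)² − (Σln x)²) = (6·21.0615 − 7.1389·14.7247)/16.6845 = 1.27370; ln C = (Σln z − k·Σln x)/n = 0.93866, so C = exp(0.93866) = 2.55654.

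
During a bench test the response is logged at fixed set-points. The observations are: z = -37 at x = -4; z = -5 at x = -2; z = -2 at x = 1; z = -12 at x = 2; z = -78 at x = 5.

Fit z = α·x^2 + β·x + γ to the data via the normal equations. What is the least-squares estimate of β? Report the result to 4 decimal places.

MᵀM·[α, β, γ]ᵀ = Mᵀz reads: 914·α + 62·β + 50·γ = -2612;  62·α + 50·β + 2·γ = -258;  50·α + 2·β + 5·γ = -134.
(Σx^2·x^2 = 914, Σx^2·x = 62, Σx^2 = 50, Σx·x = 50, Σx = 2, Σ1 = 5, Σx^2·z = -2612, Σx·z = -258, Σz = -134.)
Inverting the 3×3 Gram matrix, [α, β, γ]ᵀ = [-22499/7752, -4333/2584, 5609/1938]ᵀ.

β = -1.6769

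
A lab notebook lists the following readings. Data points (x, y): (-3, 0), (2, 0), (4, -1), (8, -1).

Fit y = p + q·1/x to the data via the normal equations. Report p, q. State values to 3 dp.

p = -0.461, q = -0.285

Entries of MᵀM: Σ1 = 4, Σ1/x = 13/24, Σ1/x·1/x = 253/576.
Right-hand side: Σy = -2, Σ1/x·y = -3/8.
Δ = 4·(253/576) − (13/24)² = 281/192.
p = ((-2)·(253/576) − (13/24)·(-3/8))/(281/192) = -389/843; q = (4·(-3/8) − (13/24)·(-2))/(281/192) = -80/281.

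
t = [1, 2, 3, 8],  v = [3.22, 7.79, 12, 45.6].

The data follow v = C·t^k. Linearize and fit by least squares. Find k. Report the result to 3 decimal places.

With ln vᵢ as the transformed response and ln tᵢ as the regressor:
Σln t = 3.8712, Σ(ln t)² = 6.0115, Σln v = 9.5270, Σln t·ln v = 12.0961.
Equations: 6.0115·k + 3.8712·ln C = 12.0961;  3.8712·k + 4·ln C = 9.5270.
Δ = 6.0115·4 − (3.8712)² = 9.0597; k = (12.0961·4 − 3.8712·9.5270)/9.0597 = 1.26974, ln C = (6.0115·9.5270 − 3.8712·12.0961)/9.0597 = 1.15290.

k = 1.270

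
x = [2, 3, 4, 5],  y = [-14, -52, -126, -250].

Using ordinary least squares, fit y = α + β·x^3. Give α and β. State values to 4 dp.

α = 2.4696, β = -2.0173

From the data, Σ1 = 4, Σx^3 = 224, Σx^3·x^3 = 20514.
Moment sums: Σy = -442, Σx^3·y = -40830.
AᵀA·[α, β]ᵀ = Aᵀy becomes [[4, 224]; [224, 20514]]·[α, β]ᵀ = [-442, -40830]ᵀ.
Δ = 4·20514 − 224² = 31880.
α = ((-442)·20514 − 224·(-40830))/31880 = 19683/7970; β = (4·(-40830) − 224·(-442))/31880 = -8039/3985.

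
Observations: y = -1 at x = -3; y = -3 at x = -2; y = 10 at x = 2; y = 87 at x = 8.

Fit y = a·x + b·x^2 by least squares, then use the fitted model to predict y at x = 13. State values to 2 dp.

Forming AᵀA = [[81, 485]; [485, 4209]] and Aᵀy = [725, 5587]ᵀ gives AᵀA·[a, b]ᵀ = Aᵀy.
Eliminating b: 4209·(row 1) − 485·(row 2) gives 105704·a = 4209·725 − 485·5587 = 341830, so a = 170915/52852.
Then b = (5587 − 485·(170915/52852))/4209 = 50461/52852.
At x = 13: ŷ = (170915/52852)·(13) + (50461/52852)·(169) = 2687451/13213.

ŷ = 203.39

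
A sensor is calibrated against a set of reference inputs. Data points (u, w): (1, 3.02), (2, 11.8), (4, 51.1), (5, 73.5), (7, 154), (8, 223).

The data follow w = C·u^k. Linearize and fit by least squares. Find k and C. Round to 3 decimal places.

Let Y = ln w. Fitting Y = k·ln u + ln C by least squares:
Sums: Σln u = 7.7142, Σ(ln u)² = 13.1032, Σln w = 22.2486, Σln u·ln w = 35.1257.
Normal system: [[13.1032, 7.7142]; [7.7142, 6]]·[k, ln C]ᵀ = [35.1257, 22.2486]ᵀ.
Δ = 13.1032·6 − (7.7142)² = 19.1098; k = (35.1257·6 − 7.7142·22.2486)/19.1098 = 2.04731, ln C = (13.1032·22.2486 − 7.7142·35.1257)/19.1098 = 1.07585, so C = exp(1.07585) = 2.93249.

k = 2.047, C = 2.932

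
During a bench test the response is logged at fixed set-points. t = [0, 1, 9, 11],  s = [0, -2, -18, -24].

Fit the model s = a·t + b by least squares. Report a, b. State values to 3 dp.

a = -2.124, b = 0.151

XᵀX·[a, b]ᵀ = Xᵀs reads: 203·a + 21·b = -428;  21·a + 4·b = -44.
Eliminating b: 4·(row 1) − 21·(row 2) gives 371·a = 4·(-428) − 21·(-44) = -788, so a = -788/371.
Then b = ((-44) − 21·(-788/371))/4 = 8/53.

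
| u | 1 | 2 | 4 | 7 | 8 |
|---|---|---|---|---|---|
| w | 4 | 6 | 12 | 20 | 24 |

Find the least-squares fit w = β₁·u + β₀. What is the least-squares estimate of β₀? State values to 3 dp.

β₀ = 0.710

AᵀA·[β₁, β₀]ᵀ = Aᵀw reads: 134·β₁ + 22·β₀ = 396;  22·β₁ + 5·β₀ = 66.
Δ = 134·5 − 22² = 186.
β₁ = (396·5 − 22·66)/186 = 88/31; β₀ = (134·66 − 22·396)/186 = 22/31.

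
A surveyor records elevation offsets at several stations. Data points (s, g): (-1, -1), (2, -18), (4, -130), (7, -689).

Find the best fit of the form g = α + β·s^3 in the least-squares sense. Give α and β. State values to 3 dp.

Normal-equation sums: Σ1 = 4, Σs^3 = 414, Σs^3·s^3 = 121810.
Right-hand side: Σg = -838, Σs^3·g = -244790.
Eliminating β: 121810·(row 1) − 414·(row 2) gives 315844·α = 121810·(-838) − 414·(-244790) = -733720, so α = -183430/78961.
Then β = ((-244790) − 414·(-183430/78961))/121810 = -158057/78961.

α = -2.323, β = -2.002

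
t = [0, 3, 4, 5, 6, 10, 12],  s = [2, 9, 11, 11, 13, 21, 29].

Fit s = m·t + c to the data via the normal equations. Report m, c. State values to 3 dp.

From the data, Σt·t = 330, Σt = 40, Σ1 = 7.
For Aᵀs: Σt·s = 762, Σs = 96.
det = 330·7 − 40² = 710.
m = (762·7 − 40·96)/710 = 747/355; c = (330·96 − 40·762)/710 = 120/71.

m = 2.104, c = 1.690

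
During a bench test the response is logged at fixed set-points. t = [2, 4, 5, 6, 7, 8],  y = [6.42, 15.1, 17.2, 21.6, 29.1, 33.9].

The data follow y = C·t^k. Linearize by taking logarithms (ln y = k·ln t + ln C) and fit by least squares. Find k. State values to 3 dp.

With ln yᵢ as the transformed response and ln tᵢ as the regressor:
Over the data: Σln t = 9.5060, Σ(ln t)² = 16.3136, Σln y = 17.3859, Σln t·ln y = 29.0223.
Normal system: [[16.3136, 9.5060]; [9.5060, 6]]·[k, ln C]ᵀ = [29.0223, 17.3859]ᵀ.
Solving (det = 7.5177): k = 1.17909, ln C = 1.02957.

k = 1.179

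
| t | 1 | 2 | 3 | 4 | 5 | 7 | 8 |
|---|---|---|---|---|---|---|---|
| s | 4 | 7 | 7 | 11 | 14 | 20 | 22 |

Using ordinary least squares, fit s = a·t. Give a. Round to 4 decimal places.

MᵀM·[a]ᵀ = Mᵀs reads: 168·a = 469.
(Σt·t = 168, Σt·s = 469.)
Hence a = 469 / 168 ≈ 2.79167.

a = 2.7917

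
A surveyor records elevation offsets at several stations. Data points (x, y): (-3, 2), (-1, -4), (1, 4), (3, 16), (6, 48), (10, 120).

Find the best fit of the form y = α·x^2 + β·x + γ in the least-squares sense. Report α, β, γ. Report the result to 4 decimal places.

From the data, Σx^2·x^2 = 11460, Σx^2·x = 1216, Σx^2 = 156, Σx·x = 156, Σx = 16, Σ1 = 6.
For Mᵀy: Σx^2·y = 13890, Σx·y = 1538, Σy = 186.
Inverting the 3×3 Gram matrix, [α, β, γ]ᵀ = [4813/4978, 58971/24890, -5678/12445]ᵀ.

α = 0.9669, β = 2.3693, γ = -0.4562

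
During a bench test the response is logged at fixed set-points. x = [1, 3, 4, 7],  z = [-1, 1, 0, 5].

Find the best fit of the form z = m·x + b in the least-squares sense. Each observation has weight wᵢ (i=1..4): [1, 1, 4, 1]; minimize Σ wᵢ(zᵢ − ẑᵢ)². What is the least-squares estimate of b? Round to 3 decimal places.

From the data, Σwᵢ·x·x = 123, Σwᵢ·x = 27, Σwᵢ·1 = 7.
And Σwᵢ·x·z = 37, Σwᵢ·z = 5.
Δ = 123·7 − 27² = 132.
m = (37·7 − 27·5)/132 = 31/33; b = (123·5 − 27·37)/132 = -32/11.

b = -2.909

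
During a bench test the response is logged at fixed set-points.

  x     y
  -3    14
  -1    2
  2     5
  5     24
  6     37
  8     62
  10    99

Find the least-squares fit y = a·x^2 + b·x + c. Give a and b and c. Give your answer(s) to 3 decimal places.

The normal system MᵀM·[a, b, c]ᵀ = Mᵀy is [[16115, 1833, 239]; [1833, 239, 27]; [239, 27, 7]]·[a, b, c]ᵀ = [15948, 1794, 243]ᵀ.
Inverting the 3×3 Gram matrix, [a, b, c]ᵀ = [879345/849058, -547311/849058, 111582/60647]ᵀ.

a = 1.036, b = -0.645, c = 1.840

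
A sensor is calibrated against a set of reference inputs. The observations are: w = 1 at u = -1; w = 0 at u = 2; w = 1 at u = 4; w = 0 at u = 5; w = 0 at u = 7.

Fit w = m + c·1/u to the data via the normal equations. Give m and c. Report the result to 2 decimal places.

m = 0.41, c = -0.57

The normal system XᵀX·[m, c]ᵀ = Xᵀw is [[5, 13/140]; [13/140, 26909/19600]]·[m, c]ᵀ = [2, -3/4]ᵀ.
det = 5·(26909/19600) − (13/140)² = 16797/2450.
m = (2·(26909/19600) − (13/140)·(-3/4))/(16797/2450) = 55183/134376; c = (5·(-3/4) − (13/140)·2)/(16797/2450) = -19285/33594.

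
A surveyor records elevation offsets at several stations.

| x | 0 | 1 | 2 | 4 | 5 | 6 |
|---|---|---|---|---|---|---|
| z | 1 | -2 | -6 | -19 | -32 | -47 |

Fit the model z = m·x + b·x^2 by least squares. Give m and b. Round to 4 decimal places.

The normal system MᵀM·[m, b]ᵀ = Mᵀz is [[82, 414]; [414, 2194]]·[m, b]ᵀ = [-532, -2822]ᵀ.
Eliminating b: 2194·(row 1) − 414·(row 2) gives 8512·m = 2194·(-532) − 414·(-2822) = 1100, so m = 275/2128.
Then b = ((-2822) − 414·(275/2128))/2194 = -2789/2128.

m = 0.1292, b = -1.3106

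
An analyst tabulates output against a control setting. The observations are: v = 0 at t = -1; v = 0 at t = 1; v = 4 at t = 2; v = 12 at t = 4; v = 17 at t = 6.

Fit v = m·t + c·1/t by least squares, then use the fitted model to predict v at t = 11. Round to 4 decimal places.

Compute the Gram sums: Σt·t = 58, Σt·1/t = 5, Σ1/t·1/t = 337/144.
Moment sums: Σt·v = 158, Σ1/t·v = 47/6.
AᵀA·[m, c]ᵀ = Aᵀv becomes [[58, 5]; [5, 337/144]]·[m, c]ᵀ = [158, 47/6]ᵀ.
det = 58·(337/144) − 5² = 7973/72.
m = (158·(337/144) − 5·(47/6))/(7973/72) = 23803/7973; c = (58·(47/6) − 5·158)/(7973/72) = -24168/7973.
At t = 11: v̂ = (23803/7973)·(11) + (-24168/7973)·(1/11) = 2855995/87703.

v̂ = 32.5644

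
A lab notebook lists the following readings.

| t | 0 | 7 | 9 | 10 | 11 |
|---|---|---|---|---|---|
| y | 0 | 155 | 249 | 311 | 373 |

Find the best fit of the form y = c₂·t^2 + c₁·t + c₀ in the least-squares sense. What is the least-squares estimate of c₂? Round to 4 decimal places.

c₂ = 2.9822

Entries of XᵀX: Σt^2·t^2 = 33603, Σt^2·t = 3403, Σt^2 = 351, Σt·t = 351, Σt = 37, Σ1 = 5.
And Σt^2·y = 103997, Σt·y = 10539, Σy = 1088.
Row-reducing yields c₂ = 320115/107342, c₁ = 118663/107342, c₀ = 3720/53671.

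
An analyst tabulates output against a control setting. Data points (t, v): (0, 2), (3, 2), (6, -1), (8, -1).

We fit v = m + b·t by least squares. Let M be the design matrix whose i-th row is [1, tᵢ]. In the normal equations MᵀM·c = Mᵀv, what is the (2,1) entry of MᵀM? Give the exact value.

17

Row 2 ↔ basis t, column 1 ↔ basis 1, so (MᵀM)_{2,1} = Σᵢ t = (0)·(1) + (3)·(1) + (6)·(1) + (8)·(1) = 17.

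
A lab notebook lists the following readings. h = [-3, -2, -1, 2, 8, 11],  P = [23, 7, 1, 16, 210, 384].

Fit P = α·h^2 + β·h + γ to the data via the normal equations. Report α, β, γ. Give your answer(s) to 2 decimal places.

The normal equations are: 18851·α + 1815·β + 203·γ = 60204;  1815·α + 203·β + 15·γ = 5852;  203·α + 15·β + 6·γ = 641.
Inverting the 3×3 Gram matrix, [α, β, γ]ᵀ = [306868/102601, 210109/102601, 53567/102601]ᵀ.

α = 2.99, β = 2.05, γ = 0.52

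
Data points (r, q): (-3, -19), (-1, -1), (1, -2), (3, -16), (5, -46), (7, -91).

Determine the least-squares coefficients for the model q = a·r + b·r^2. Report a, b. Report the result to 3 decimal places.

The normal equations are: 94·a + 468·b = -859;  468·a + 3190·b = -5927.
(Σr·r = 94, Σr·r^2 = 468, Σr^2·r^2 = 3190, Σr·q = -859, Σr^2·q = -5927.)
Eliminating b: 3190·(row 1) − 468·(row 2) gives 80836·a = 3190·(-859) − 468·(-5927) = 33626, so a = 16813/40418.
Then b = ((-5927) − 468·(16813/40418))/3190 = -77563/40418.

a = 0.416, b = -1.919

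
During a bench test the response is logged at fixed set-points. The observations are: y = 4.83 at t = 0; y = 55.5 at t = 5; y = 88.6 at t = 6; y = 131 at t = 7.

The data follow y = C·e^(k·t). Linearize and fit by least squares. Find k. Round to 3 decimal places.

Let Y = ln y. Fitting Y = k·t + ln C by least squares:
Sums: Σt = 18.0000, Σ(t)² = 110.0000, Σln y = 14.9506, Σt·ln y = 81.1131.
Normal system: [[110.0000, 18.0000]; [18.0000, 4]]·[k, ln C]ᵀ = [81.1131, 14.9506]ᵀ.
Δ = 110.0000·4 − (18.0000)² = 116.0000; k = (81.1131·4 − 18.0000·14.9506)/116.0000 = 0.47709, ln C = (110.0000·14.9506 − 18.0000·81.1131)/116.0000 = 1.59074.

k = 0.477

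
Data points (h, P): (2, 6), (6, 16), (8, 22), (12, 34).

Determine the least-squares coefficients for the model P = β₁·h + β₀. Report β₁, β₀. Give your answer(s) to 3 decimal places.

β₁ = 2.808, β₀ = -0.154

Forming XᵀX = [[248, 28]; [28, 4]] and XᵀP = [692, 78]ᵀ gives XᵀX·[β₁, β₀]ᵀ = XᵀP.
Δ = 248·4 − 28² = 208.
β₁ = (692·4 − 28·78)/208 = 73/26; β₀ = (248·78 − 28·692)/208 = -2/13.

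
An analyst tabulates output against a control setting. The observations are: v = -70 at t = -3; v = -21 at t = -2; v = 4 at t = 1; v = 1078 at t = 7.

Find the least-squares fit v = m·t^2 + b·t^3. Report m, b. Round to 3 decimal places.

m = 1.107, b = 2.985

Compute the Gram sums: Σt^2·t^2 = 2499, Σt^2·t^3 = 16533, Σt^3·t^3 = 118443.
And Σt^2·v = 52112, Σt^3·v = 371816.
Normal equations: [[2499, 16533]; [16533, 118443]]·[m, b]ᵀ = [52112, 371816]ᵀ.
Eliminating b: 118443·(row 1) − 16533·(row 2) gives 22648968·m = 118443·52112 − 16533·371816 = 25067688, so m = 1044487/943707.
Then b = (371816 − 16533·(1044487/943707))/118443 = 2816687/943707.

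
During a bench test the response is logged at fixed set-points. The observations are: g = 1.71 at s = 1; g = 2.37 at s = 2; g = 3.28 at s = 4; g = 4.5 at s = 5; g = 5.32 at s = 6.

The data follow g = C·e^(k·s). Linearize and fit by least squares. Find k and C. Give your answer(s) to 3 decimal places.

With ln gᵢ as the transformed response and sᵢ as the regressor:
Over the data: Σs = 18.0000, Σ(s)² = 82.0000, Σln g = 5.7628, Σs·ln g = 24.5629.
Normal system: [[82.0000, 18.0000]; [18.0000, 5]]·[k, ln C]ᵀ = [24.5629, 5.7628]ᵀ.
Solving (det = 86.0000): k = 0.22191, ln C = 0.35367, so C = exp(0.35367) = 1.42429.

k = 0.222, C = 1.424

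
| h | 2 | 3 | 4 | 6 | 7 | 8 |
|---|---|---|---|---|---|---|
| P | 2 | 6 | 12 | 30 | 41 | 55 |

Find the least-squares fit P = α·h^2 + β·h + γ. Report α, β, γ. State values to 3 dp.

α = 0.944, β = -0.617, γ = -0.582

The normal equations are: 8146·α + 1170·β + 178·γ = 6863;  1170·α + 178·β + 30·γ = 977;  178·α + 30·β + 6·γ = 146.
(Σh^2·h^2 = 8146, Σh^2·h = 1170, Σh^2 = 178, Σh·h = 178, Σh = 30, Σ1 = 6, Σh^2·P = 6863, Σh·P = 977, ΣP = 146.)
Solving the 3×3 system (Gaussian elimination) gives α = 185/196, β = -121/196, γ = -57/98.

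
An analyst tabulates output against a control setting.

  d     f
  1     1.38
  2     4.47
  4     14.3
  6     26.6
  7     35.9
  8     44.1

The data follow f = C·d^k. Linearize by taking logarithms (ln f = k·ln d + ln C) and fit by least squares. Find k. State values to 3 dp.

Let Y = ln f. Fitting Y = k·ln d + ln C by least squares:
Σln d = 7.8966, Σ(ln d)² = 13.7233, Σln f = 15.1278, Σln d·ln f = 25.4459.
Equations: 13.7233·k + 7.8966·ln C = 25.4459;  7.8966·k + 6·ln C = 15.1278.
Slope k = (n·Σln d·ln f − Σln d·Σln f)/(n·Σ(ln d)² − (Σln d)²) = (6·25.4459 − 7.8966·15.1278)/19.9843 = 1.66219; ln C = (Σln f − k·Σln d)/n = 0.33371.

k = 1.662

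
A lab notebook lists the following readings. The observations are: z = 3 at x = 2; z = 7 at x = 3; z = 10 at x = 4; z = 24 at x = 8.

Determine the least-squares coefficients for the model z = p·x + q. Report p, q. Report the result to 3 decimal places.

The normal system AᵀA·[p, q]ᵀ = Aᵀz is [[93, 17]; [17, 4]]·[p, q]ᵀ = [259, 44]ᵀ.
Eliminating q: 4·(row 1) − 17·(row 2) gives 83·p = 4·259 − 17·44 = 288, so p = 288/83.
Then q = (44 − 17·(288/83))/4 = -311/83.

p = 3.470, q = -3.747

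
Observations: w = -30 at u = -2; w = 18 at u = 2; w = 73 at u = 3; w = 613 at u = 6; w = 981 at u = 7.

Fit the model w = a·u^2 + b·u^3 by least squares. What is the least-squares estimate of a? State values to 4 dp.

Entries of XᵀX: Σu^2·u^2 = 3810, Σu^2·u^3 = 24826, Σu^3·u^3 = 165162.
Right-hand side: Σu^2·w = 70746, Σu^3·w = 471246.
Normal equations: [[3810, 24826]; [24826, 165162]]·[a, b]ᵀ = [70746, 471246]ᵀ.
Δ = 3810·165162 − 24826² = 12936944.
a = (70746·165162 − 24826·471246)/12936944 = -1825293/1617118; b = (3810·471246 − 24826·70746)/12936944 = 4888383/1617118.

a = -1.1287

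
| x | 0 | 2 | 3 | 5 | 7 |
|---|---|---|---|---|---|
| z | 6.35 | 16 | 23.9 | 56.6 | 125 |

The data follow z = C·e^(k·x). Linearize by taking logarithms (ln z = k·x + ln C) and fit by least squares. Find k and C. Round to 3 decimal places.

k = 0.425, C = 6.603

With ln zᵢ as the transformed response and xᵢ as the regressor:
Σx = 17.0000, Σ(x)² = 87.0000, Σln z = 16.6592, Σx·ln z = 69.0451.
Normal system: [[87.0000, 17.0000]; [17.0000, 5]]·[k, ln C]ᵀ = [69.0451, 16.6592]ᵀ.
Δ = 87.0000·5 − (17.0000)² = 146.0000; k = (69.0451·5 − 17.0000·16.6592)/146.0000 = 0.42478, ln C = (87.0000·16.6592 − 17.0000·69.0451)/146.0000 = 1.88759, so C = exp(1.88759) = 6.60345.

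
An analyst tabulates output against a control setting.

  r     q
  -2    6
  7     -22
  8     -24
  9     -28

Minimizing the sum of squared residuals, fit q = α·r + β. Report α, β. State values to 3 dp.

α = -3.065, β = -0.143

Sums needed: Σr·r = 198, Σr = 22, Σ1 = 4.
Right-hand side: Σr·q = -610, Σq = -68.
Normal equations: [[198, 22]; [22, 4]]·[α, β]ᵀ = [-610, -68]ᵀ.
det = 198·4 − 22² = 308.
α = ((-610)·4 − 22·(-68))/308 = -236/77; β = (198·(-68) − 22·(-610))/308 = -1/7.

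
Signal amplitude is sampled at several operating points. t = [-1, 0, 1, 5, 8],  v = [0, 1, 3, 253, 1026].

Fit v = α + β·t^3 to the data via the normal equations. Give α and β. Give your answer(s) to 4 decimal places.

Sums needed: Σ1 = 5, Σt^3 = 637, Σt^3·t^3 = 277771.
Right-hand side: Σv = 1283, Σt^3·v = 556940.
XᵀX·[α, β]ᵀ = Xᵀv becomes [[5, 637]; [637, 277771]]·[α, β]ᵀ = [1283, 556940]ᵀ.
Eliminating β: 277771·(row 1) − 637·(row 2) gives 983086·α = 277771·1283 − 637·556940 = 1609413, so α = 123801/75622.
Then β = (556940 − 637·(123801/75622))/277771 = 1967429/983086.

α = 1.6371, β = 2.0013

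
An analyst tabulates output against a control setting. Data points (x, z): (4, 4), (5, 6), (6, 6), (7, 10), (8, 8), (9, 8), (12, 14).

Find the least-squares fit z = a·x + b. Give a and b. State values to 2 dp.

Entries of AᵀA: Σx·x = 415, Σx = 51, Σ1 = 7.
Right-hand side: Σx·z = 456, Σz = 56.
Normal equations: [[415, 51]; [51, 7]]·[a, b]ᵀ = [456, 56]ᵀ.
det = 415·7 − 51² = 304.
a = (456·7 − 51·56)/304 = 21/19; b = (415·56 − 51·456)/304 = -1/19.

a = 1.11, b = -0.05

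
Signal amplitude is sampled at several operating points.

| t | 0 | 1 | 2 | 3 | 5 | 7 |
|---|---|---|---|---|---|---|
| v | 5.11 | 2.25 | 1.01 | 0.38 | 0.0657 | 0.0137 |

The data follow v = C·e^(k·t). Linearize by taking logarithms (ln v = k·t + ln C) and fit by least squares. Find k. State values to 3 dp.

k = -0.857

Taking logs, ln v = k·t + ln C, so regress ln v on t.
XᵀX = [[88.0000, 18.0000]; [18.0000, 6]], rhs = [-45.7177, -5.5285]ᵀ  (here Σt = 18.0000, Σ(t)² = 88.0000, Σln v = -5.5285, Σt·ln v = -45.7177).
Slope k = (n·Σt·ln v − Σt·Σln v)/(n·Σ(t)² − (Σt)²) = (6·-45.7177 − 18.0000·-5.5285)/204.0000 = -0.85683; ln C = (Σln v − k·Σt)/n = 1.64906.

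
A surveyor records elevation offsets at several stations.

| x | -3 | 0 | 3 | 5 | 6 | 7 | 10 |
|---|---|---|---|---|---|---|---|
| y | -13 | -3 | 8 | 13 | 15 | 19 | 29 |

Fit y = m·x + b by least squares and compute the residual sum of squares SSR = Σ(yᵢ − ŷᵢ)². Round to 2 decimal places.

Setting ∂/∂m … = 0 gives: 228·m + 28·b = 641;  28·m + 7·b = 68.
(Σx·x = 228, Σx = 28, Σ1 = 7, Σx·y = 641, Σy = 68.)
det = 228·7 − 28² = 812.
m = (641·7 − 28·68)/812 = 369/116; b = (228·68 − 28·641)/812 = -611/203.
Residuals: -363/812, 2/203, 1191/812, 85/812, -437/406, -209/812, 81/406; SSR = 2945/812.

SSR = 3.63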